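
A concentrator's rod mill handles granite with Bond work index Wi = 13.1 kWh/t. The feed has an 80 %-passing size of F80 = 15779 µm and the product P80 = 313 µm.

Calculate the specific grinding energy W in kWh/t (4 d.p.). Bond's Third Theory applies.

W = 10 Wi / √P80 − 10 Wi / √F80
1/√313 = 0.056523;  1/√15779 = 0.007961
W = 10·13.1·(0.056523 − 0.007961) = 6.3617 kWh/t

W = 6.3617 kWh/t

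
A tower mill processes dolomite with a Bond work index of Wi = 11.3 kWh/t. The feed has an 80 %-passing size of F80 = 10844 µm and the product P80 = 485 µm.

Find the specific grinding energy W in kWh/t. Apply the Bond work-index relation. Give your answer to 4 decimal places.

W = 4.0459 kWh/t

W = 10·Wi·(P80^(-½) − F80^(-½))
1/√485 = 0.045408;  1/√10844 = 0.009603
W = 10·11.3·(0.045408 − 0.009603) = 4.0459 kWh/t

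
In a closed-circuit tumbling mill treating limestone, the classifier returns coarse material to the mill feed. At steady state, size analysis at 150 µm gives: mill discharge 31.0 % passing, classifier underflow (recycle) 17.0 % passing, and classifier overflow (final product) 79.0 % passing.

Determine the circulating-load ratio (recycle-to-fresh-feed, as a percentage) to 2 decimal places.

CL = 342.86 %

Two-product formula at 150 µm:
Fd + Rd = Ru + Fo ⇒ R/F = (o−d)/(d−u)
r = (79.0 − 31.0)/(31.0 − 17.0) = 48.0/14.0 = 3.4286
CL = 100·r = 342.86 %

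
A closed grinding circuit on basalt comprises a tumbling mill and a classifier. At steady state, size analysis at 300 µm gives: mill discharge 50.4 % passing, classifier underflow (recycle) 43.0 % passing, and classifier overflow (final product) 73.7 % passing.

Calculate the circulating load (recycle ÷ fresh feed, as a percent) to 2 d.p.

Balance %-passing 300 µm (r = R/F):
(1+r)·d = r·u + o ⇒ r = (o−d)/(d−u)
r = (73.7 − 50.4)/(50.4 − 43.0) = 23.3/7.4 = 3.1486
CL = 100·r = 314.86 %

CL = 314.86 %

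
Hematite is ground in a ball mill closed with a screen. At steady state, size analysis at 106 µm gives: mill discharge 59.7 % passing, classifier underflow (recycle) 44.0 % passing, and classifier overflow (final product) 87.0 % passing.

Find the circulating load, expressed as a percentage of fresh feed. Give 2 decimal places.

CL = 173.89 %

Mass balance on the −106 µm fraction:
(1+r)·d = r·u + o ⇒ r = (o−d)/(d−u)
r = (87.0 − 59.7)/(59.7 − 44.0) = 27.3/15.7 = 1.7389
CL = 100·r = 173.89 %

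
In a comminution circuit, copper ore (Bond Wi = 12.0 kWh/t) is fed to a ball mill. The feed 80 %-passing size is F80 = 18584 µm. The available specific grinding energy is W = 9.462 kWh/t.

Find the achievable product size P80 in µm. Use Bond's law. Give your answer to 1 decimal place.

W = 10·Wi·(P80^(-½) − F80^(-½))
P80^-0.5 = F80^-0.5 + W/(10 Wi)
  = 9.4620/(10·12.0) + 1/√18584 = 0.078850 + 0.007336 = 0.086186
P80 = (1/0.086186)² = 11.6029² = 134.63 µm

P80 = 134.6 µm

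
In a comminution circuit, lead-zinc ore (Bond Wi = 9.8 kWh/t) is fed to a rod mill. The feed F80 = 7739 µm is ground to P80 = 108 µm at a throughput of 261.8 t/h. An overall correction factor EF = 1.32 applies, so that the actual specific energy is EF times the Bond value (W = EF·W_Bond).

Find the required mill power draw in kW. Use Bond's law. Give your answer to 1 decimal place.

P = 2873.8 kW

Bond: W = 10·Wi·(1/√P80 − 1/√F80)
W = 10·9.8·(1/√108 − 1/√7739) = 10·9.8·(0.084858) = 8.3161 kWh/t
With EF = 1.32: W = 8.3161·1.32 = 10.9772 kWh/t
P_mill = W·ṁ = 10.9772·261.8 = 2873.8 kW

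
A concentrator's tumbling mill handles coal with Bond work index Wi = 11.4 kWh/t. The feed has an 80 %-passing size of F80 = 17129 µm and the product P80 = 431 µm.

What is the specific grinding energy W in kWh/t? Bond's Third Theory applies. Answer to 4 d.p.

W = 4.6201 kWh/t

W = 10 Wi (P80^-0.5 − F80^-0.5)
1/√431 = 0.048168;  1/√17129 = 0.007641
W = 10·11.4·(0.048168 − 0.007641) = 4.6201 kWh/t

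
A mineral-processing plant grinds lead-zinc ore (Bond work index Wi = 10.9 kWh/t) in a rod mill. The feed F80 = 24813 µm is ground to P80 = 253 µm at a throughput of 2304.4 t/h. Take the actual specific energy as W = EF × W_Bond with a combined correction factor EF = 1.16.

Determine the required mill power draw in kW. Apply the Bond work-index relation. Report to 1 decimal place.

W = 10 Wi / √P80 − 10 Wi / √F80
W = 10·10.9·(1/√253 − 1/√24813) = 10·10.9·(0.056521) = 6.1608 kWh/t
Corrected W = EF·W_Bond = 1.16·6.1608 = 7.1465 kWh/t
P = W·T = 7.1465·2304.4 = 16468.5 kW

P = 16468.5 kW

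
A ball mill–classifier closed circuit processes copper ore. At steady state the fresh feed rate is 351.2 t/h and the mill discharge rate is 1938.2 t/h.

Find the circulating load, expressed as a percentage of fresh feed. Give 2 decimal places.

CL = 451.88 %

M = F + R at steady state, so:
R = M − F = 1938.2 − 351.2 = 1587.0 t/h
CL = 100·R/F = 100·1587.0/351.2 = 451.88 %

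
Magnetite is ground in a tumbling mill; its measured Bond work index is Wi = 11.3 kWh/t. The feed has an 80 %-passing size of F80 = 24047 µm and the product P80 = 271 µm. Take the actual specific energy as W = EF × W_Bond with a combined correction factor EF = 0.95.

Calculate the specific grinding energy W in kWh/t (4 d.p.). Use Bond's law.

W = 10 Wi (P80^-0.5 − F80^-0.5)
1/√271 = 0.060746;  1/√24047 = 0.006449
W = 10·11.3·(0.060746 − 0.006449) = 6.1356 kWh/t
With EF = 0.95: W = 6.1356·0.95 = 5.8288 kWh/t

W = 5.8288 kWh/t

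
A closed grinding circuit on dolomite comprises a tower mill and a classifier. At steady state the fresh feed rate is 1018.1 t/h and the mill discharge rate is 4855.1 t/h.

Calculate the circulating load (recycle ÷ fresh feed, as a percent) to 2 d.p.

Mill node: discharge = fresh + recycle.
R = M − F = 4855.1 − 1018.1 = 3837.0 t/h
CL = 100·R/F = 100·3837.0/1018.1 = 376.88 %

CL = 376.88 %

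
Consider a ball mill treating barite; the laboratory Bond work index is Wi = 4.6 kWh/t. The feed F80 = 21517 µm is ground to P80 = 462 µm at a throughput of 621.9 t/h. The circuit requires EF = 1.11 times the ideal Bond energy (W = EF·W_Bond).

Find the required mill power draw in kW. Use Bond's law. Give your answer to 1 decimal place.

P = 1260.9 kW

W = 10·Wi·(P80^(-½) − F80^(-½))
W = 10·4.6·(1/√462 − 1/√21517) = 10·4.6·(0.039707) = 1.8265 kWh/t
W_actual = 1.11 × 1.8265 = 2.0274 kWh/t
P = W·T = 2.0274·621.9 = 1260.9 kW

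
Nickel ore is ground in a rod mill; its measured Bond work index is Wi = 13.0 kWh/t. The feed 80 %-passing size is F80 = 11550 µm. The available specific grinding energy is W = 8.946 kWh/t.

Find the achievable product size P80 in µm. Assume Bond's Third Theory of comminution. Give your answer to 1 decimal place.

P80 = 163.9 µm

W = 10·Wi·[P80^(−½) − F80^(−½)]
⇒ 1/√P80 = W/(10·Wi) + 1/√F80
  = 8.9460/(10·13.0) + 1/√11550 = 0.068815 + 0.009305 = 0.078120
P80 = (1/0.078120)² = 12.8008² = 163.86 µm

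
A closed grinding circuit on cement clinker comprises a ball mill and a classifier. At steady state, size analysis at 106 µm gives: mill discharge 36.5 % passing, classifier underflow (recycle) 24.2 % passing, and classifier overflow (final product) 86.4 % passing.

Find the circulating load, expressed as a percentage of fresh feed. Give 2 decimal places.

Mass balance on the −106 µm fraction:
Fd + Rd = Ru + Fo ⇒ R/F = (o−d)/(d−u)
r = (86.4 − 36.5)/(36.5 − 24.2) = 49.9/12.3 = 4.0569
CL = 100·r = 405.69 %

CL = 405.69 %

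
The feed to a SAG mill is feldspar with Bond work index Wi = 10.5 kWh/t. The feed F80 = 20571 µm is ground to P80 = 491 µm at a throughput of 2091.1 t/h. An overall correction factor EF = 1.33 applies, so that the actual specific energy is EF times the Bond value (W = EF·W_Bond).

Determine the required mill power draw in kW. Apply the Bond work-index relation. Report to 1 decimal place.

W = 10 Wi (P80^-0.5 − F80^-0.5)
W = 10·10.5·(1/√491 − 1/√20571) = 10·10.5·(0.038157) = 4.0065 kWh/t
Corrected W = EF·W_Bond = 1.33·4.0065 = 5.3286 kWh/t
P_mill = W·ṁ = 5.3286·2091.1 = 11142.7 kW

P = 11142.7 kW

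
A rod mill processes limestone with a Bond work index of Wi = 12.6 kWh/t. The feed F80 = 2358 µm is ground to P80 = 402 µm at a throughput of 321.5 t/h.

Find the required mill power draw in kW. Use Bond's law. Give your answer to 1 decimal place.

Bond: W = 10·Wi·(1/√P80 − 1/√F80)
W = 10·12.6·(1/√402 − 1/√2358) = 10·12.6·(0.029282) = 3.6895 kWh/t
P = W·T = 3.6895·321.5 = 1186.2 kW

P = 1186.2 kW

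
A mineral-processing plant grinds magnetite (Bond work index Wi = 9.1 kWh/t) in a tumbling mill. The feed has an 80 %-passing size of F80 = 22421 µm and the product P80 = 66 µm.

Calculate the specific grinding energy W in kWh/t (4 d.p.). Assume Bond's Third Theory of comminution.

W = 10·Wi·[P80^(−½) − F80^(−½)]
1/√66 = 0.123091;  1/√22421 = 0.006678
W = 10·9.1·(0.123091 − 0.006678) = 10.5936 kWh/t

W = 10.5936 kWh/t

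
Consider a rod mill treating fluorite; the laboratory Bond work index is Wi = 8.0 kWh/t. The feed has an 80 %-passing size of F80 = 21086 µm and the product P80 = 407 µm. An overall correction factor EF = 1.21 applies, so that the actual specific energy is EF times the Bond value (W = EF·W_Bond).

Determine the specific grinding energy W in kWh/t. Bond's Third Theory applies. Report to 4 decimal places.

W_Bond = 10·Wi·(1/√P₈₀ − 1/√F₈₀)
1/√407 = 0.049568;  1/√21086 = 0.006887
W = 10·8.0·(0.049568 − 0.006887) = 3.4145 kWh/t
With EF = 1.21: W = 3.4145·1.21 = 4.1316 kWh/t

W = 4.1316 kWh/t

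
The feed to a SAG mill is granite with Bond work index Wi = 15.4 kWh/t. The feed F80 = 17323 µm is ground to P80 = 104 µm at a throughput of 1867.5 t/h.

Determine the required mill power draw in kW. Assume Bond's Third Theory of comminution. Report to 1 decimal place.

W = 10·Wi·[P80^(−½) − F80^(−½)]
W = 10·15.4·(1/√104 − 1/√17323) = 10·15.4·(0.090460) = 13.9309 kWh/t
Mill draw = 13.9309 × 1867.5 = 26015.9 kW

P = 26015.9 kW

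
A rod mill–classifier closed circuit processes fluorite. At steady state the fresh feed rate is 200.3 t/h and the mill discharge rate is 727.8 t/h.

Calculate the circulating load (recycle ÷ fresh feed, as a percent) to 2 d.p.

CL = 263.35 %

Mill node: discharge = fresh + recycle.
R = M − F = 727.8 − 200.3 = 527.5 t/h
CL = 100·R/F = 100·527.5/200.3 = 263.35 %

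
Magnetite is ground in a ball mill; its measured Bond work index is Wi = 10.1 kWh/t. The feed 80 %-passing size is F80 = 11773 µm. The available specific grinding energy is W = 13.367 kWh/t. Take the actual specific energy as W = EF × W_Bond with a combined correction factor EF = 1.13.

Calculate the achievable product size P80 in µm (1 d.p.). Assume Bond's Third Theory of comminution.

P80 = 62.7 µm

Bond:  W = 10 Wi (1/√P − 1/√F)
W_Bond = W / EF = 13.367 / 1.13 = 11.8292 kWh/t
⇒ 1/√P80 = W_Bond/(10·Wi) + 1/√F80
  = 11.8292/(10·10.1) + 1/√11773 = 0.117121 + 0.009216 = 0.126337
P80 = (1/0.126337)² = 7.9153² = 62.65 µm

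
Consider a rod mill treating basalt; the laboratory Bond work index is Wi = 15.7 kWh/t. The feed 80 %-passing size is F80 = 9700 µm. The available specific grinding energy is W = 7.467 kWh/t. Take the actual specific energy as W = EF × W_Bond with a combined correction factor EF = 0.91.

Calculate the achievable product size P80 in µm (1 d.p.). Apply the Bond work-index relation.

W = 10·Wi·[P80^(−½) − F80^(−½)]
W_Bond = W / EF = 7.467 / 0.91 = 8.2055 kWh/t
⇒ 1/√P80 = W_Bond/(10 Wi) + 1/√F80
  = 8.2055/(10·15.7) + 1/√9700 = 0.052264 + 0.010153 = 0.062418
P80 = (1/0.062418)² = 16.0211² = 256.68 µm

P80 = 256.7 µm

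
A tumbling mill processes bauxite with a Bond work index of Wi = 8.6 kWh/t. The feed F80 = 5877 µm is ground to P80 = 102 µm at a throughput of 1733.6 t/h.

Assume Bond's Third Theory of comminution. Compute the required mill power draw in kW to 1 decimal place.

P = 12817.3 kW

W_Bond = 10·Wi·(1/√P₈₀ − 1/√F₈₀)
W = 10·8.6·(1/√102 − 1/√5877) = 10·8.6·(0.085970) = 7.3935 kWh/t
P = W·T = 7.3935·1733.6 = 12817.3 kW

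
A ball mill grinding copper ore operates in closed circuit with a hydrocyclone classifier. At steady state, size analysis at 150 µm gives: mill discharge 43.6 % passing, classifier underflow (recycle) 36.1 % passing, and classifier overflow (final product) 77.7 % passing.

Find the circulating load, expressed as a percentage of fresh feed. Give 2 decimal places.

Two-product formula at 150 µm:
d + r·d = r·u + o → r(d−u) = o−d
r = (77.7 − 43.6)/(43.6 − 36.1) = 34.1/7.5 = 4.5467
CL = 100·r = 454.67 %

CL = 454.67 %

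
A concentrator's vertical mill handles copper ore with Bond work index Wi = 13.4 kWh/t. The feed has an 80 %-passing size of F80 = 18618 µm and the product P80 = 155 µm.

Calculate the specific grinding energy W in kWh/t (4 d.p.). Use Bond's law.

W = 9.7811 kWh/t

Bond:  W = 10 Wi (1/√P − 1/√F)
1/√155 = 0.080322;  1/√18618 = 0.007329
W = 10·13.4·(0.080322 − 0.007329) = 9.7811 kWh/t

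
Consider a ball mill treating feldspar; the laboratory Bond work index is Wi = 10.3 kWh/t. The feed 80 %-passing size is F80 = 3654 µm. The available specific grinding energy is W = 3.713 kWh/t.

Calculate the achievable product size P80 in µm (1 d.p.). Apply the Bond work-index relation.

W = 10 Wi (1/√P80 − 1/√F80)  [Bond]
⇒ 1/√P80 = W/(10·Wi) + 1/√F80
  = 3.7130/(10·10.3) + 1/√3654 = 0.036049 + 0.016543 = 0.052592
P80 = (1/0.052592)² = 19.0144² = 361.55 µm

P80 = 361.5 µm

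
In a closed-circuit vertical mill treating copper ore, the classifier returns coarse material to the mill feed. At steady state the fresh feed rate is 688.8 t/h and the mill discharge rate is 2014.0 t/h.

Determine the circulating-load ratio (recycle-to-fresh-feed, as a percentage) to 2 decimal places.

CL = 192.39 %

M = F + R at steady state, so:
R = M − F = 2014.0 − 688.8 = 1325.2 t/h
CL = 100·R/F = 100·1325.2/688.8 = 192.39 %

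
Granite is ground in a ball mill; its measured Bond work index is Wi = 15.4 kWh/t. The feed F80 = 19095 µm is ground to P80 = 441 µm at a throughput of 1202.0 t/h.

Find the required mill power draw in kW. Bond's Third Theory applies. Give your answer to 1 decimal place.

P = 7475.1 kW

W = 10·Wi·(P80^(-½) − F80^(-½))
W = 10·15.4·(1/√441 − 1/√19095) = 10·15.4·(0.040382) = 6.2189 kWh/t
Power = W × throughput = 6.2189 kWh/t × 1202.0 t/h = 7475.1 kW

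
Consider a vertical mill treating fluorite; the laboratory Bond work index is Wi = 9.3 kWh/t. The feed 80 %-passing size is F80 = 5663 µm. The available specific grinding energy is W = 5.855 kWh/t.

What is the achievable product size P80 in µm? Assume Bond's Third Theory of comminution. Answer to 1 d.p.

P80 = 172.0 µm

Bond: W = 10·Wi·(1/√P80 − 1/√F80)
1/√P80 = 1/√F80 + W/(10·Wi)
  = 5.8550/(10·9.3) + 1/√5663 = 0.062957 + 0.013289 = 0.076246
P80 = (1/0.076246)² = 13.1155² = 172.02 µm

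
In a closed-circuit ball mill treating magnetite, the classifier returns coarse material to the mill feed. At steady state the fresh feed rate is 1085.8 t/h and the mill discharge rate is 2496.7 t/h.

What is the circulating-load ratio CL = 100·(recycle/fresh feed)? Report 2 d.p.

Mill node: discharge = fresh + recycle.
R = M − F = 2496.7 − 1085.8 = 1410.9 t/h
CL = 100·R/F = 100·1410.9/1085.8 = 129.94 %

CL = 129.94 %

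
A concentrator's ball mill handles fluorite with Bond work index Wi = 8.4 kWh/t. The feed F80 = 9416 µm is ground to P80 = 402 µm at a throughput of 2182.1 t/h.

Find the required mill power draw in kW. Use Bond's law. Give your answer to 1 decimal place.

P = 7253.0 kW

W = 10 Wi (P80^-0.5 − F80^-0.5)
W = 10·8.4·(1/√402 − 1/√9416) = 10·8.4·(0.039570) = 3.3239 kWh/t
Power = W × throughput = 3.3239 kWh/t × 2182.1 t/h = 7253.0 kW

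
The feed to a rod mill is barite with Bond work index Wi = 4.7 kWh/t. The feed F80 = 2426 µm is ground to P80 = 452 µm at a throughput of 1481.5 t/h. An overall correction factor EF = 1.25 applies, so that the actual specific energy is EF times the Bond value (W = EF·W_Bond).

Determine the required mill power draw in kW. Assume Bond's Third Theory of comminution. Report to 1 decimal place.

W = 10 Wi / √P80 − 10 Wi / √F80
W = 10·4.7·(1/√452 − 1/√2426) = 10·4.7·(0.026733) = 1.2565 kWh/t
With EF = 1.25: W = 1.2565·1.25 = 1.5706 kWh/t
Power = W × throughput = 1.5706 kWh/t × 1481.5 t/h = 2326.8 kW

P = 2326.8 kW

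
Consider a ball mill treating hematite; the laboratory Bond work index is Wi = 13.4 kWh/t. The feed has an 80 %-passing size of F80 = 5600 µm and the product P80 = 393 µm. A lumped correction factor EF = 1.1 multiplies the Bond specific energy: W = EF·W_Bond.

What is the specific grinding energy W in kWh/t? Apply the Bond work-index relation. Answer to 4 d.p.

Bond:  W = 10 Wi (1/√P − 1/√F)
1/√393 = 0.050443;  1/√5600 = 0.013363
W = 10·13.4·(0.050443 − 0.013363) = 4.9688 kWh/t
W_actual = 1.1 × 4.9688 = 5.4656 kWh/t

W = 5.4656 kWh/t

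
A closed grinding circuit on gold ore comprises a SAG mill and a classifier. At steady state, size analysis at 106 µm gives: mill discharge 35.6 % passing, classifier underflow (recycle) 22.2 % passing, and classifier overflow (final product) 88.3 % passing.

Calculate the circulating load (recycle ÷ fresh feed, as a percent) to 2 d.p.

CL = 393.28 %

Mass balance on the −106 µm fraction:
Fd + Rd = Ru + Fo ⇒ R/F = (o−d)/(d−u)
r = (88.3 − 35.6)/(35.6 − 22.2) = 52.7/13.4 = 3.9328
CL = 100·r = 393.28 %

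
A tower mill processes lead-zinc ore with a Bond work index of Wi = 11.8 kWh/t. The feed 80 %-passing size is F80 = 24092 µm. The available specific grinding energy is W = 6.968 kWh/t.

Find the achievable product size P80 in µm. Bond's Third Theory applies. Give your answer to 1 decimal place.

P80 = 233.1 µm

W = 10 Wi (1/√P80 − 1/√F80)  [Bond]
P80^(−½) = W/(10 Wi) + F80^(−½)
  = 6.9680/(10·11.8) + 1/√24092 = 0.059051 + 0.006443 = 0.065493
P80 = (1/0.065493)² = 15.2687² = 233.13 µm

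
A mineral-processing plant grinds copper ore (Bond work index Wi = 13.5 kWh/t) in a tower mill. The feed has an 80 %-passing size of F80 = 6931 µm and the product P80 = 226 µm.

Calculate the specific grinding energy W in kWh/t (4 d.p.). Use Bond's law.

W = 10 Wi (1/√P80 − 1/√F80)  [Bond]
1/√226 = 0.066519;  1/√6931 = 0.012012
W = 10·13.5·(0.066519 − 0.012012) = 7.3585 kWh/t

W = 7.3585 kWh/t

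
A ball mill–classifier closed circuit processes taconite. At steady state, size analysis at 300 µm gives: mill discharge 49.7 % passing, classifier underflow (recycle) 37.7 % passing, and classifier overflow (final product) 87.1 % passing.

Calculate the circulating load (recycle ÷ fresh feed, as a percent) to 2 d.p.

Balance %-passing 300 µm (r = R/F):
r = (o − d)/(d − u)
r = (87.1 − 49.7)/(49.7 − 37.7) = 37.4/12.0 = 3.1167
CL = 100·r = 311.67 %

CL = 311.67 %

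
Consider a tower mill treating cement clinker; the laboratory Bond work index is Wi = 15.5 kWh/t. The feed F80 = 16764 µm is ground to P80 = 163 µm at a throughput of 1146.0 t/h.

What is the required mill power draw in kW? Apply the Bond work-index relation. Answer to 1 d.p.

P = 12541.1 kW

W = 10 Wi (1/√P80 − 1/√F80)  [Bond]
W = 10·15.5·(1/√163 − 1/√16764) = 10·15.5·(0.070603) = 10.9434 kWh/t
P = W·T = 10.9434·1146.0 = 12541.1 kW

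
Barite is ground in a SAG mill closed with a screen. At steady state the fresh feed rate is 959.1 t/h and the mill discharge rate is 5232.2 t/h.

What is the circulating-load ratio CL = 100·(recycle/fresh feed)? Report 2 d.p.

Steady state: M = F + R.
R = M − F = 5232.2 − 959.1 = 4273.1 t/h
CL = 100·R/F = 100·4273.1/959.1 = 445.53 %

CL = 445.53 %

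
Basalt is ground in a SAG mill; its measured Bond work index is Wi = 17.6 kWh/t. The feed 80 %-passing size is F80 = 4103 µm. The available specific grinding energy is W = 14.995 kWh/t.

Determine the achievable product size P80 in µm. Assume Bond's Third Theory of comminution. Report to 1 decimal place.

P80 = 98.4 µm

Bond: W = 10·Wi·(1/√P80 − 1/√F80)
⇒ 1/√P80 = W/(10 Wi) + 1/√F80
  = 14.9950/(10·17.6) + 1/√4103 = 0.085199 + 0.015612 = 0.100811
P80 = (1/0.100811)² = 9.9196² = 98.40 µm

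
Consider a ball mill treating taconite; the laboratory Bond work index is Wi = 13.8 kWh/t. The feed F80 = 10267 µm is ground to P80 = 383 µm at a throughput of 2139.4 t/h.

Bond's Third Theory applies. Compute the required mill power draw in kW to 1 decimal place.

Bond:  W = 10 Wi (1/√P − 1/√F)
W = 10·13.8·(1/√383 − 1/√10267) = 10·13.8·(0.041228) = 5.6895 kWh/t
P = W·T = 5.6895·2139.4 = 12172.2 kW

P = 12172.2 kW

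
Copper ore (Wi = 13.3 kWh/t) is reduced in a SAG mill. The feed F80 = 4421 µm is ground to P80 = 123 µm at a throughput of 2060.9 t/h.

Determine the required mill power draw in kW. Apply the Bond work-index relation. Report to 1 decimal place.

W = 10·Wi·(P80^(-½) − F80^(-½))
W = 10·13.3·(1/√123 − 1/√4421) = 10·13.3·(0.075127) = 9.9919 kWh/t
P_mill = W·ṁ = 9.9919·2060.9 = 20592.4 kW

P = 20592.4 kW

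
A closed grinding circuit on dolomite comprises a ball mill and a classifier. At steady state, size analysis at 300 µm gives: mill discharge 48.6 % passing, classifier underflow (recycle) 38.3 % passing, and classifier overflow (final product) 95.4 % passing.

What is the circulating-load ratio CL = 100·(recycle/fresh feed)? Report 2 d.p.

Let r = R/F. Size balance at 300 µm:
r = (o − d)/(d − u)
r = (95.4 − 48.6)/(48.6 − 38.3) = 46.8/10.3 = 4.5437
CL = 100·r = 454.37 %

CL = 454.37 %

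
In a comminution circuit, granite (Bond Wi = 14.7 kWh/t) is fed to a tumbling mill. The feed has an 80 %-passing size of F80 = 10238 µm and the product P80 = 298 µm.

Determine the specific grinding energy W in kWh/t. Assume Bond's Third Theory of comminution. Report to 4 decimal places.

W = 7.0627 kWh/t

Bond: W = 10·Wi·(1/√P80 − 1/√F80)
1/√298 = 0.057928;  1/√10238 = 0.009883
W = 10·14.7·(0.057928 − 0.009883) = 7.0627 kWh/t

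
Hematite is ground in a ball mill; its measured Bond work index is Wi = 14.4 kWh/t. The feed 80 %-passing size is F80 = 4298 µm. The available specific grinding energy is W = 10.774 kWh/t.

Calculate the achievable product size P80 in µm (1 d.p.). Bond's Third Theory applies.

P80 = 123.3 µm

W = 10·Wi·[P80^(−½) − F80^(−½)]
⇒ 1/√P80 = W/(10·Wi) + 1/√F80
  = 10.7740/(10·14.4) + 1/√4298 = 0.074819 + 0.015253 = 0.090073
P80 = (1/0.090073)² = 11.1021² = 123.26 µm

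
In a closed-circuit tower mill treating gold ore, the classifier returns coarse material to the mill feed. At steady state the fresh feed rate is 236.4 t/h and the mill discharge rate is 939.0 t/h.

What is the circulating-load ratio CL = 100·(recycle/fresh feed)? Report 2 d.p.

Discharge = new feed + return, hence
R = M − F = 939.0 − 236.4 = 702.6 t/h
CL = 100·R/F = 100·702.6/236.4 = 297.21 %

CL = 297.21 %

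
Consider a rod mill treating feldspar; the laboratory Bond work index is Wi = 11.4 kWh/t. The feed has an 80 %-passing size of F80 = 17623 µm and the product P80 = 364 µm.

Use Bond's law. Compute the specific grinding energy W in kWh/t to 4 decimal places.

W = 5.1165 kWh/t

W = 10 Wi / √P80 − 10 Wi / √F80
1/√364 = 0.052414;  1/√17623 = 0.007533
W = 10·11.4·(0.052414 − 0.007533) = 5.1165 kWh/t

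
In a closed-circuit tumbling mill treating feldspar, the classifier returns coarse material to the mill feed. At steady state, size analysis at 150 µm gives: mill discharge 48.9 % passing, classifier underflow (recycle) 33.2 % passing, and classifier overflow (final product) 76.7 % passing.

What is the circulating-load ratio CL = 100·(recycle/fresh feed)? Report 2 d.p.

CL = 177.07 %

Balance %-passing 150 µm (r = R/F):
Fd + Rd = Ru + Fo ⇒ R/F = (o−d)/(d−u)
r = (76.7 − 48.9)/(48.9 − 33.2) = 27.8/15.7 = 1.7707
CL = 100·r = 177.07 %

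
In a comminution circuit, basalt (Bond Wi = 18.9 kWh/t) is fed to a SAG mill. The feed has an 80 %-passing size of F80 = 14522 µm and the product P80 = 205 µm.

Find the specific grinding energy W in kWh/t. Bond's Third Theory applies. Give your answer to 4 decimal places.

W = 11.6320 kWh/t

W_Bond = 10·Wi·(1/√P₈₀ − 1/√F₈₀)
1/√205 = 0.069843;  1/√14522 = 0.008298
W = 10·18.9·(0.069843 − 0.008298) = 11.6320 kWh/t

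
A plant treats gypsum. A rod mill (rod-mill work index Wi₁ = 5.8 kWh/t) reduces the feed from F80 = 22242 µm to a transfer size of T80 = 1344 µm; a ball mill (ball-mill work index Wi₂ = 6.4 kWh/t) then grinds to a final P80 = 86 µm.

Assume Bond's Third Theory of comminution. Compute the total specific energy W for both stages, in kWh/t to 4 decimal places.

W = 10 Wi (1/√P80 − 1/√F80)  [Bond]
Stage 1 (22242→1344 µm, Wi₁=5.8): W₁ = 10·5.8·(0.027277 − 0.006705) = 1.1932 kWh/t
Stage 2 (1344→86 µm, Wi₂=6.4): W₂ = 10·6.4·(0.107833 − 0.027277) = 5.1556 kWh/t
W = W₁ + W₂ = 1.1932 + 5.1556 = 6.3487 kWh/t

W = 6.3487 kWh/t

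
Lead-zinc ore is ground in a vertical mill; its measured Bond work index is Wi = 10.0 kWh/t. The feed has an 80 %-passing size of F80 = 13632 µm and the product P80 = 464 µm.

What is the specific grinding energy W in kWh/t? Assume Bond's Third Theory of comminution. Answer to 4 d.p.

W = 3.7859 kWh/t

W = 10·Wi·[P80^(−½) − F80^(−½)]
1/√464 = 0.046424;  1/√13632 = 0.008565
W = 10·10.0·(0.046424 − 0.008565) = 3.7859 kWh/t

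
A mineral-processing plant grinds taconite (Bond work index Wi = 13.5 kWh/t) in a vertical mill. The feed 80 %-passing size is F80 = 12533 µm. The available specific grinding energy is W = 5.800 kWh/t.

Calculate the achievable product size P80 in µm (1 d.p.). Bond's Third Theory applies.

P80 = 371.3 µm

W = 10·Wi·(P80^(-½) − F80^(-½))
P80^(−½) = W/(10 Wi) + F80^(−½)
  = 5.8000/(10·13.5) + 1/√12533 = 0.042963 + 0.008932 = 0.051895
P80 = (1/0.051895)² = 19.2695² = 371.31 µm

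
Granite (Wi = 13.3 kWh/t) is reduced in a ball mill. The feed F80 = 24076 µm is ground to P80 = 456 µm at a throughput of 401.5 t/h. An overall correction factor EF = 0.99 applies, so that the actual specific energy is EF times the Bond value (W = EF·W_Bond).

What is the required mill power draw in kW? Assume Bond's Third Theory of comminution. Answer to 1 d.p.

P = 2134.9 kW

W = 10·Wi·[P80^(−½) − F80^(−½)]
W = 10·13.3·(1/√456 − 1/√24076) = 10·13.3·(0.040385) = 5.3711 kWh/t
Apply correction: 5.3711 × 0.99 = 5.3174 kWh/t
Power = W × throughput = 5.3174 kWh/t × 401.5 t/h = 2134.9 kW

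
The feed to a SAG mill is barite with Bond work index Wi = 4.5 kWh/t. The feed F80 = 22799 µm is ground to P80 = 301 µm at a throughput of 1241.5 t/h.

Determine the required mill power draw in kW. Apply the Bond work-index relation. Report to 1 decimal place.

P = 2850.1 kW

W_Bond = 10·Wi·(1/√P₈₀ − 1/√F₈₀)
W = 10·4.5·(1/√301 − 1/√22799) = 10·4.5·(0.051016) = 2.2957 kWh/t
P = W·T = 2.2957·1241.5 = 2850.1 kW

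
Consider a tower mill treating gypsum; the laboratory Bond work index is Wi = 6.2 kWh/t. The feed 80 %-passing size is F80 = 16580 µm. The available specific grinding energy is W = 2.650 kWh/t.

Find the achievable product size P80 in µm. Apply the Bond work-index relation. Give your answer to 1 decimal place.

P80 = 392.0 µm

W_Bond = 10·Wi·(1/√P₈₀ − 1/√F₈₀)
⇒ 1/√P80 = W/(10 Wi) + 1/√F80
  = 2.6500/(10·6.2) + 1/√16580 = 0.042742 + 0.007766 = 0.050508
P80 = (1/0.050508)² = 19.7988² = 391.99 µm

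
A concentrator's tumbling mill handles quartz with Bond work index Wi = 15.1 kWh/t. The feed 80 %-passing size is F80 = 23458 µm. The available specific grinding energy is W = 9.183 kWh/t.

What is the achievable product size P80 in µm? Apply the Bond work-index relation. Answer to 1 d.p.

Bond: W = 10·Wi·(1/√P80 − 1/√F80)
⇒ 1/√P80 = W/(10·Wi) + 1/√F80
  = 9.1830/(10·15.1) + 1/√23458 = 0.060815 + 0.006529 = 0.067344
P80 = (1/0.067344)² = 14.8492² = 220.50 µm

P80 = 220.5 µm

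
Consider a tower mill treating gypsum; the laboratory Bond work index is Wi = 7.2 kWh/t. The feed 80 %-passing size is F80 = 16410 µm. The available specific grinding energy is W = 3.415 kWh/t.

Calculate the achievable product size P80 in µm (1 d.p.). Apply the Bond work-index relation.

P80 = 327.7 µm

W = 10 Wi (P80^-0.5 − F80^-0.5)
⇒ 1/√P80 = W/(10·Wi) + 1/√F80
  = 3.4150/(10·7.2) + 1/√16410 = 0.047431 + 0.007806 = 0.055237
P80 = (1/0.055237)² = 18.1039² = 327.75 µm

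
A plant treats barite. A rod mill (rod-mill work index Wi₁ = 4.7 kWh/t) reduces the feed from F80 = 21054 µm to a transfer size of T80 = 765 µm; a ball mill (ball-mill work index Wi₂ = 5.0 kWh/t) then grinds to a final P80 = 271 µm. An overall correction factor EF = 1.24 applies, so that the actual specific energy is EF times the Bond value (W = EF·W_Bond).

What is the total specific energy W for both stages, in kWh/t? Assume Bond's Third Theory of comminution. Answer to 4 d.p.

W_Bond = 10·Wi·(1/√P₈₀ − 1/√F₈₀)
Stage 1 (21054→765 µm, Wi₁=4.7): W₁ = 10·4.7·(0.036155 − 0.006892) = 1.3754 kWh/t
Stage 2 (765→271 µm, Wi₂=5.0): W₂ = 10·5.0·(0.060746 − 0.036155) = 1.2295 kWh/t
W = W₁ + W₂ = 1.3754 + 1.2295 = 2.6049 kWh/t
W_actual = 1.24 × 2.6049 = 3.2301 kWh/t

W = 3.2301 kWh/t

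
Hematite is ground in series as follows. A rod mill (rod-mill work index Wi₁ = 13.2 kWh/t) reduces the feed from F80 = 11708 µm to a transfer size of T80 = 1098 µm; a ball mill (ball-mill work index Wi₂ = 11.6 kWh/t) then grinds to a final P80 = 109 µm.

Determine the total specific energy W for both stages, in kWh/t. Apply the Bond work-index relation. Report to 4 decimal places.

W = 10 Wi (1/√P80 − 1/√F80)  [Bond]
Stage 1 (11708→1098 µm, Wi₁=13.2): W₁ = 10·13.2·(0.030179 − 0.009242) = 2.7636 kWh/t
Stage 2 (1098→109 µm, Wi₂=11.6): W₂ = 10·11.6·(0.095783 − 0.030179) = 7.6101 kWh/t
W = W₁ + W₂ = 2.7636 + 7.6101 = 10.3737 kWh/t

W = 10.3737 kWh/t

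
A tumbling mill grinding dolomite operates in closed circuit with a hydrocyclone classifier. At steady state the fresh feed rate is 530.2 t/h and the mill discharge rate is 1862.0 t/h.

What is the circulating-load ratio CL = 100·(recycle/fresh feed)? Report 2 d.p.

CL = 251.19 %

Steady state: M = F + R.
R = M − F = 1862.0 − 530.2 = 1331.8 t/h
CL = 100·R/F = 100·1331.8/530.2 = 251.19 %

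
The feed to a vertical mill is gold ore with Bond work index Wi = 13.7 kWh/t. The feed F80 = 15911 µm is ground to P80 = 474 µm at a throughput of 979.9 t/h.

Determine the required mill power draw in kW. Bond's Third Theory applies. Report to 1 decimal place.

P = 5101.9 kW

Bond: W = 10·Wi·(1/√P80 − 1/√F80)
W = 10·13.7·(1/√474 − 1/√15911) = 10·13.7·(0.038004) = 5.2065 kWh/t
Mill draw = 5.2065 × 979.9 = 5101.9 kW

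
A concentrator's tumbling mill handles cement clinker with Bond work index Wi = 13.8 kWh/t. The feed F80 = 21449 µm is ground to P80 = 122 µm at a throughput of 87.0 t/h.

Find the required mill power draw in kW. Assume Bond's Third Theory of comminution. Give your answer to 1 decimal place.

W = 10·Wi·(P80^(-½) − F80^(-½))
W = 10·13.8·(1/√122 − 1/√21449) = 10·13.8·(0.083708) = 11.5517 kWh/t
P = W·T = 11.5517·87.0 = 1005.0 kW

P = 1005.0 kW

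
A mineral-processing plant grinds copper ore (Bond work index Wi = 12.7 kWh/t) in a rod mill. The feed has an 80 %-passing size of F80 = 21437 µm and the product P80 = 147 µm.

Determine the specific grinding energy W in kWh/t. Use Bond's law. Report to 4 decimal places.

W = 10 Wi / √P80 − 10 Wi / √F80
1/√147 = 0.082479;  1/√21437 = 0.006830
W = 10·12.7·(0.082479 − 0.006830) = 9.6074 kWh/t

W = 9.6074 kWh/t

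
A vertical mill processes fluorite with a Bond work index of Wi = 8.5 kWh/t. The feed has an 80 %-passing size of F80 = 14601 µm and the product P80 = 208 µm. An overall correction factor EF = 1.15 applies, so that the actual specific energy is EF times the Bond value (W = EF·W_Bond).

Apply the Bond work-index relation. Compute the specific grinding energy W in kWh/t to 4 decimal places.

W = 5.9688 kWh/t

W = 10 Wi (P80^-0.5 − F80^-0.5)
1/√208 = 0.069338;  1/√14601 = 0.008276
W = 10·8.5·(0.069338 − 0.008276) = 5.1902 kWh/t
With EF = 1.15: W = 5.1902·1.15 = 5.9688 kWh/t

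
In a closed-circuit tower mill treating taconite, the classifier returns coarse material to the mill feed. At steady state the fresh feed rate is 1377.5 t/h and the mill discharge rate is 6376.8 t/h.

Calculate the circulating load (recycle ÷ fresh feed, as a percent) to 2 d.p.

CL = 362.93 %

M = F + R at steady state, so:
R = M − F = 6376.8 − 1377.5 = 4999.3 t/h
CL = 100·R/F = 100·4999.3/1377.5 = 362.93 %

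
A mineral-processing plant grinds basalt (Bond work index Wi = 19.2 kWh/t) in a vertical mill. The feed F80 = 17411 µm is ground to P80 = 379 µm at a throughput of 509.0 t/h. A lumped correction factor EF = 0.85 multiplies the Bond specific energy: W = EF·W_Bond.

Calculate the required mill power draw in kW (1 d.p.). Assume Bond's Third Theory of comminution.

W = 10 Wi (P80^-0.5 − F80^-0.5)
W = 10·19.2·(1/√379 − 1/√17411) = 10·19.2·(0.043788) = 8.4073 kWh/t
W_actual = 0.85 × 8.4073 = 7.1462 kWh/t
Mill draw = 7.1462 × 509.0 = 3637.4 kW

P = 3637.4 kW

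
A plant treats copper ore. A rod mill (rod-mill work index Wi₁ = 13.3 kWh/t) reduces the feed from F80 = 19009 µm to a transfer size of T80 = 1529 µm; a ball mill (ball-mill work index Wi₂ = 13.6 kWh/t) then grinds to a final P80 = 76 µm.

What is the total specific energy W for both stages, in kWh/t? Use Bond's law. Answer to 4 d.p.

W_Bond = 10·Wi·(1/√P₈₀ − 1/√F₈₀)
Stage 1 (19009→1529 µm, Wi₁=13.3): W₁ = 10·13.3·(0.025574 − 0.007253) = 2.4367 kWh/t
Stage 2 (1529→76 µm, Wi₂=13.6): W₂ = 10·13.6·(0.114708 − 0.025574) = 12.1222 kWh/t
W = W₁ + W₂ = 2.4367 + 12.1222 = 14.5589 kWh/t

W = 14.5589 kWh/t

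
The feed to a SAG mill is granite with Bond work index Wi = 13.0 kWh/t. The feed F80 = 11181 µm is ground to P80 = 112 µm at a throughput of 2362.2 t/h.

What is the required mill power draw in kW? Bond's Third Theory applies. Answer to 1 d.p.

W = 10·Wi·(P80^(-½) − F80^(-½))
W = 10·13.0·(1/√112 − 1/√11181) = 10·13.0·(0.085034) = 11.0544 kWh/t
Mill draw = 11.0544 × 2362.2 = 26112.7 kW

P = 26112.7 kW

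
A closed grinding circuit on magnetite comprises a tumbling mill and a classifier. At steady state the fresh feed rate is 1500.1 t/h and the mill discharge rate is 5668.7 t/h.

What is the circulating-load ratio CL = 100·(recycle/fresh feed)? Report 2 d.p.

CL = 277.89 %

M = F + R at steady state, so:
R = M − F = 5668.7 − 1500.1 = 4168.6 t/h
CL = 100·R/F = 100·4168.6/1500.1 = 277.89 %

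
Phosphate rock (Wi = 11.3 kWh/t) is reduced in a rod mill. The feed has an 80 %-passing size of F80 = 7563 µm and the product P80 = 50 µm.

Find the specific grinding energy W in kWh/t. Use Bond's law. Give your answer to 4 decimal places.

W = 14.6812 kWh/t

W_Bond = 10·Wi·(1/√P₈₀ − 1/√F₈₀)
1/√50 = 0.141421;  1/√7563 = 0.011499
W = 10·11.3·(0.141421 − 0.011499) = 14.6812 kWh/t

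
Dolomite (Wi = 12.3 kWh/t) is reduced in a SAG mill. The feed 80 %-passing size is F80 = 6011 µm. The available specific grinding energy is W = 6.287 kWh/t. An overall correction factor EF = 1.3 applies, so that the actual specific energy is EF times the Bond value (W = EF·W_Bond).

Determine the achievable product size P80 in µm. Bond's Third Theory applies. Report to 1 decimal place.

W = 10·Wi·[P80^(−½) − F80^(−½)]
W_Bond = W / EF = 6.287 / 1.3 = 4.8362 kWh/t
⇒ 1/√P80 = W_Bond/(10 Wi) + 1/√F80
  = 4.8362/(10·12.3) + 1/√6011 = 0.039318 + 0.012898 = 0.052216
P80 = (1/0.052216)² = 19.1511² = 366.76 µm

P80 = 366.8 µm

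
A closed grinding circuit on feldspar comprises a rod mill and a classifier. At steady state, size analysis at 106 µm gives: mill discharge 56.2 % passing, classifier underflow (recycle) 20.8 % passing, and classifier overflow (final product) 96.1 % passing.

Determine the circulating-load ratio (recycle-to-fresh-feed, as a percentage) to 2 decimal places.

Balance %-passing 106 µm (r = R/F):
r = (o − d)/(d − u)
r = (96.1 − 56.2)/(56.2 − 20.8) = 39.9/35.4 = 1.1271
CL = 100·r = 112.71 %

CL = 112.71 %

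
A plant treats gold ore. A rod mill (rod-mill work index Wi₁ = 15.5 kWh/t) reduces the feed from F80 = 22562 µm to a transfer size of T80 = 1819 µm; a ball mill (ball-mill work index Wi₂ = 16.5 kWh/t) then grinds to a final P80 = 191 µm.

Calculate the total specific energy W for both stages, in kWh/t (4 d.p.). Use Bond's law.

W = 10.6726 kWh/t

W = 10 Wi (P80^-0.5 − F80^-0.5)
Stage 1 (22562→1819 µm, Wi₁=15.5): W₁ = 10·15.5·(0.023447 − 0.006658) = 2.6023 kWh/t
Stage 2 (1819→191 µm, Wi₂=16.5): W₂ = 10·16.5·(0.072357 − 0.023447) = 8.0703 kWh/t
W = W₁ + W₂ = 2.6023 + 8.0703 = 10.6726 kWh/t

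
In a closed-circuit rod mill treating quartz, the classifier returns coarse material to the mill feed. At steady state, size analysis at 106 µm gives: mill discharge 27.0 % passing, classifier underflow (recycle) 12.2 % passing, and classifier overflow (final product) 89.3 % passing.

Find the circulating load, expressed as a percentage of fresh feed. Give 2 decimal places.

CL = 420.95 %

Classifier node, passing 106 µm:
(1+r)d = ru + o → r = (o−d)/(d−u)
r = (89.3 − 27.0)/(27.0 − 12.2) = 62.3/14.8 = 4.2095
CL = 100·r = 420.95 %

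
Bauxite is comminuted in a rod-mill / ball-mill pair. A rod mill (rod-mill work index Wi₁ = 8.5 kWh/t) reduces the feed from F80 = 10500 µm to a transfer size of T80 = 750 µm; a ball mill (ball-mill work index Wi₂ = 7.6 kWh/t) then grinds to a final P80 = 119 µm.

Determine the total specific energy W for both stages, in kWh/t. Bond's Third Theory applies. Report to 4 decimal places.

W = 6.4660 kWh/t

W = 10·Wi·[P80^(−½) − F80^(−½)]
Stage 1 (10500→750 µm, Wi₁=8.5): W₁ = 10·8.5·(0.036515 − 0.009759) = 2.2742 kWh/t
Stage 2 (750→119 µm, Wi₂=7.6): W₂ = 10·7.6·(0.091670 − 0.036515) = 4.1918 kWh/t
W = W₁ + W₂ = 2.2742 + 4.1918 = 6.4660 kWh/t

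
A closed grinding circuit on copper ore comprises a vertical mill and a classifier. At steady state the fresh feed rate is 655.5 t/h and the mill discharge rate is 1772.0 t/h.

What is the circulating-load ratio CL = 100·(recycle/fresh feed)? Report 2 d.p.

CL = 170.33 %

Discharge = new feed + return, hence
R = M − F = 1772.0 − 655.5 = 1116.5 t/h
CL = 100·R/F = 100·1116.5/655.5 = 170.33 %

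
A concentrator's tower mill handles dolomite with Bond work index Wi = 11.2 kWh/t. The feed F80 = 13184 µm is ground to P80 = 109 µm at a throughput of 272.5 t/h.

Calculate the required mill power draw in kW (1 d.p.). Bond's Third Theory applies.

P = 2657.5 kW

W = 10·Wi·(P80^(-½) − F80^(-½))
W = 10·11.2·(1/√109 − 1/√13184) = 10·11.2·(0.087073) = 9.7522 kWh/t
Mill draw = 9.7522 × 272.5 = 2657.5 kW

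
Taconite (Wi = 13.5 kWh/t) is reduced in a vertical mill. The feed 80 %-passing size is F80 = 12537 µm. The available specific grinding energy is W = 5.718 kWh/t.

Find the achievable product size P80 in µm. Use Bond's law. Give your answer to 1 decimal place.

W = 10 Wi (1/√P80 − 1/√F80)  [Bond]
⇒ 1/√P80 = W/(10·Wi) + 1/√F80
  = 5.7180/(10·13.5) + 1/√12537 = 0.042356 + 0.008931 = 0.051287
P80 = (1/0.051287)² = 19.4983² = 380.18 µm

P80 = 380.2 µm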